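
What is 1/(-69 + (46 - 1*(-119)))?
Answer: 1/96 ≈ 0.010417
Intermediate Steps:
1/(-69 + (46 - 1*(-119))) = 1/(-69 + (46 + 119)) = 1/(-69 + 165) = 1/96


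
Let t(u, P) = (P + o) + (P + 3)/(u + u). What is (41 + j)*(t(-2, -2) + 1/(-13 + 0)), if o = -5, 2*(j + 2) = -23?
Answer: -20955/104 ≈ -201.49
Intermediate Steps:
j = -27/2 (j = -2 + (½)*(-23) = -2 - 23/2 = -27/2 ≈ -13.500)
t(u, P) = -5 + P + (3 + P)/(2*u) (t(u, P) = (P - 5) + (P + 3)/(u + u) = (-5 + P) + (3 + P)/((2*u)) = (-5 + P) + (3 + P)*(1/(2*u)) = (-5 + P) + (3 + P)/(2*u) = -5 + P + (3 + P)/(2*u))
(41 + j)*(t(-2, -2) + 1/(-13 + 0)) = (41 - 27/2)*((½)*(3 - 2 + 2*(-2)*(-5 - 2))/(-2) + 1/(-13 + 0)) = 55*((½)*(-½)*(3 - 2 + 2*(-2)*(-7)) + 1/(-13))/2 = 55*((½)*(-½)*(3 - 2 + 28) - 1/13)/2 = 55*((½)*(-½)*29 - 1/13)/2 = 55*(-29/4 - 1/13)/2 = (55/2)*(-381/52) = -20955/104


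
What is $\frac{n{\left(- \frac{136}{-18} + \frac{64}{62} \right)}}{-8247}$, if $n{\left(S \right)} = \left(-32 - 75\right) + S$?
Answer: $\frac{27457}{2300913} \approx 0.011933$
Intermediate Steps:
$n{\left(S \right)} = -107 + S$
$\frac{n{\left(- \frac{136}{-18} + \frac{64}{62} \right)}}{-8247} = \frac{-107 + \left(- \frac{136}{-18} + \frac{64}{62}\right)}{-8247} = \left(-107 + \left(\left(-136\right) \left(- \frac{1}{18}\right) + 64 \cdot \frac{1}{62}\right)\right) \left(- \frac{1}{8247}\right) = \left(-107 + \left(\frac{68}{9} + \frac{32}{31}\right)\right) \left(- \frac{1}{8247}\right) = \left(-107 + \frac{2396}{279}\right) \left(- \frac{1}{8247}\right) = \left(- \frac{27457}{279}\right) \left(- \frac{1}{8247}\right) = \frac{27457}{2300913}$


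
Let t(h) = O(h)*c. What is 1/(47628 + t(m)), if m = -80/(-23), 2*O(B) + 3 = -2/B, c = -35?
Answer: 16/763049 ≈ 2.0968e-5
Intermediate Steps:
O(B) = -3/2 - 1/B (O(B) = -3/2 + (-2/B)/2 = -3/2 - 1/B)
m = 80/23 (m = -80*(-1/23) = 80/23 ≈ 3.4783)
t(h) = 105/2 + 35/h (t(h) = (-3/2 - 1/h)*(-35) = 105/2 + 35/h)
1/(47628 + t(m)) = 1/(47628 + (105/2 + 35/(80/23))) = 1/(47628 + (105/2 + 35*(23/80))) = 1/(47628 + (105/2 + 161/16)) = 1/(47628 + 1001/16) = 1/(763049/16) = 16/763049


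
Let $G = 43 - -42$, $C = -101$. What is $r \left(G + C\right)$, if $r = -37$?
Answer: $592$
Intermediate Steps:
$G = 85$ ($G = 43 + 42 = 85$)
$r \left(G + C\right) = - 37 \left(85 - 101\right) = \left(-37\right) \left(-16\right) = 592$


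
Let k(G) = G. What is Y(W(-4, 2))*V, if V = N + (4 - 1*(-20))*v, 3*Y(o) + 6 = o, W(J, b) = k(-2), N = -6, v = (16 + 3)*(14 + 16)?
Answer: -36464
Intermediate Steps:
v = 570 (v = 19*30 = 570)
W(J, b) = -2
Y(o) = -2 + o/3
V = 13674 (V = -6 + (4 - 1*(-20))*570 = -6 + (4 + 20)*570 = -6 + 24*570 = -6 + 13680 = 13674)
Y(W(-4, 2))*V = (-2 + (1/3)*(-2))*13674 = (-2 - 2/3)*13674 = -8/3*13674 = -36464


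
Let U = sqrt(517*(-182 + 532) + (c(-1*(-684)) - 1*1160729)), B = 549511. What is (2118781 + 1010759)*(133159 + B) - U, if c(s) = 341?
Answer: 2136443071800 - I*sqrt(979438) ≈ 2.1364e+12 - 989.67*I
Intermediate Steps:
U = I*sqrt(979438) (U = sqrt(517*(-182 + 532) + (341 - 1*1160729)) = sqrt(517*350 + (341 - 1160729)) = sqrt(180950 - 1160388) = sqrt(-979438) = I*sqrt(979438) ≈ 989.67*I)
(2118781 + 1010759)*(133159 + B) - U = (2118781 + 1010759)*(133159 + 549511) - I*sqrt(979438) = 3129540*682670 - I*sqrt(979438) = 2136443071800 - I*sqrt(979438)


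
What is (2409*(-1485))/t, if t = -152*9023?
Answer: 3577365/1371496 ≈ 2.6084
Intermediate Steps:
t = -1371496
(2409*(-1485))/t = (2409*(-1485))/(-1371496) = -3577365*(-1/1371496) = 3577365/1371496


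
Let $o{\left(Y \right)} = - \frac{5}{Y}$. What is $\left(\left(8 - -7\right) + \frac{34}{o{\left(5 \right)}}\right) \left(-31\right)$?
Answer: $589$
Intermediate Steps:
$\left(\left(8 - -7\right) + \frac{34}{o{\left(5 \right)}}\right) \left(-31\right) = \left(\left(8 - -7\right) + \frac{34}{\left(-5\right) \frac{1}{5}}\right) \left(-31\right) = \left(\left(8 + 7\right) + \frac{34}{\left(-5\right) \frac{1}{5}}\right) \left(-31\right) = \left(15 + \frac{34}{-1}\right) \left(-31\right) = \left(15 + 34 \left(-1\right)\right) \left(-31\right) = \left(15 - 34\right) \left(-31\right) = \left(-19\right) \left(-31\right) = 589$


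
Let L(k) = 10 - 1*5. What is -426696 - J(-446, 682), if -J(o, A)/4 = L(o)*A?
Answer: -413056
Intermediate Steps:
L(k) = 5 (L(k) = 10 - 5 = 5)
J(o, A) = -20*A
-426696 - J(-446, 682) = -426696 - (-20)*682 = -426696 - 1*(-13640) = -426696 + 13640 = -413056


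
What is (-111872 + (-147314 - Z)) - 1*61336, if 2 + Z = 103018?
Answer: -423538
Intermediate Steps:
Z = 103016 (Z = -2 + 103018 = 103016)
(-111872 + (-147314 - Z)) - 1*61336 = (-111872 + (-147314 - 1*103016)) - 1*61336 = (-111872 + (-147314 - 103016)) - 61336 = (-111872 - 250330) - 61336 = -362202 - 61336 = -423538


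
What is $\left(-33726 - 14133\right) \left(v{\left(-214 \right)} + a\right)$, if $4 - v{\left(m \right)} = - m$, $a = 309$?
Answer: $-4738041$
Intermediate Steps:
$v{\left(m \right)} = 4 + m$ ($v{\left(m \right)} = 4 - - m = 4 + m$)
$\left(-33726 - 14133\right) \left(v{\left(-214 \right)} + a\right) = \left(-33726 - 14133\right) \left(\left(4 - 214\right) + 309\right) = - 47859 \left(-210 + 309\right) = \left(-47859\right) 99 = -4738041$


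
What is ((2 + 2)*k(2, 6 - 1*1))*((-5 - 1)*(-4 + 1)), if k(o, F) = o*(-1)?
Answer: -144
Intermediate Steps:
k(o, F) = -o
((2 + 2)*k(2, 6 - 1*1))*((-5 - 1)*(-4 + 1)) = ((2 + 2)*(-1*2))*((-5 - 1)*(-4 + 1)) = (4*(-2))*(-6*(-3)) = -8*18 = -144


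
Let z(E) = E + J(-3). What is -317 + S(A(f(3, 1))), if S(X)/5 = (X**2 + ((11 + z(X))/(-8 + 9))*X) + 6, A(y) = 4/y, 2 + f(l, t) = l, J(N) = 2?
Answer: 133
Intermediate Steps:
f(l, t) = -2 + l
z(E) = 2 + E (z(E) = E + 2 = 2 + E)
S(X) = 30 + 5*X**2 + 5*X*(13 + X) (S(X) = 5*((X**2 + ((11 + (2 + X))/(-8 + 9))*X) + 6) = 5*((X**2 + ((13 + X)/1)*X) + 6) = 5*((X**2 + ((13 + X)*1)*X) + 6) = 5*((X**2 + (13 + X)*X) + 6) = 5*((X**2 + X*(13 + X)) + 6) = 5*(6 + X**2 + X*(13 + X)) = 30 + 5*X**2 + 5*X*(13 + X))
-317 + S(A(f(3, 1))) = -317 + (30 + 10*(4/(-2 + 3))**2 + 65*(4/(-2 + 3))) = -317 + (30 + 10*(4/1)**2 + 65*(4/1)) = -317 + (30 + 10*(4*1)**2 + 65*(4*1)) = -317 + (30 + 10*4**2 + 65*4) = -317 + (30 + 10*16 + 260) = -317 + (30 + 160 + 260) = -317 + 450 = 133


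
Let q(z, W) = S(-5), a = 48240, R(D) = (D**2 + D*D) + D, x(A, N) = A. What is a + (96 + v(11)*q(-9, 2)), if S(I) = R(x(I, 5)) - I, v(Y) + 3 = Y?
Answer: 48736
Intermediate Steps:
R(D) = D + 2*D**2 (R(D) = (D**2 + D**2) + D = 2*D**2 + D = D + 2*D**2)
v(Y) = -3 + Y
S(I) = -I + I*(1 + 2*I) (S(I) = I*(1 + 2*I) - I = -I + I*(1 + 2*I))
q(z, W) = 50 (q(z, W) = 2*(-5)**2 = 2*25 = 50)
a + (96 + v(11)*q(-9, 2)) = 48240 + (96 + (-3 + 11)*50) = 48240 + (96 + 8*50) = 48240 + (96 + 400) = 48240 + 496 = 48736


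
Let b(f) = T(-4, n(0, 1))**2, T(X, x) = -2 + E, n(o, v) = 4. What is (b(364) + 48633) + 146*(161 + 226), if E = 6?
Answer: 105151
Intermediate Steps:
T(X, x) = 4 (T(X, x) = -2 + 6 = 4)
b(f) = 16 (b(f) = 4**2 = 16)
(b(364) + 48633) + 146*(161 + 226) = (16 + 48633) + 146*(161 + 226) = 48649 + 146*387 = 48649 + 56502 = 105151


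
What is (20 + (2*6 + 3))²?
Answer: 1225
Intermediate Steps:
(20 + (2*6 + 3))² = (20 + (12 + 3))² = (20 + 15)² = 35² = 1225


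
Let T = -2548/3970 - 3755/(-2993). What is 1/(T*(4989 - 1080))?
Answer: 5941105/14231078037 ≈ 0.00041747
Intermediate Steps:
T = 3640593/5941105 (T = -2548*1/3970 - 3755*(-1/2993) = -1274/1985 + 3755/2993 = 3640593/5941105 ≈ 0.61278)
1/(T*(4989 - 1080)) = 1/((3640593/5941105)*(4989 - 1080)) = (5941105/3640593)/3909 = (5941105/3640593)*(1/3909) = 5941105/14231078037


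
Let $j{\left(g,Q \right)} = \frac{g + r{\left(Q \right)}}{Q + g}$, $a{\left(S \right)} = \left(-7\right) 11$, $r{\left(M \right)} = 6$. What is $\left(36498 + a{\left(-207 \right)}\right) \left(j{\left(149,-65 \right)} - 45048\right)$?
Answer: $- \frac{19687512031}{12} \approx -1.6406 \cdot 10^{9}$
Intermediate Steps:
$a{\left(S \right)} = -77$
$j{\left(g,Q \right)} = \frac{6 + g}{Q + g}$ ($j{\left(g,Q \right)} = \frac{g + 6}{Q + g} = \frac{6 + g}{Q + g}$)
$\left(36498 + a{\left(-207 \right)}\right) \left(j{\left(149,-65 \right)} - 45048\right) = \left(36498 - 77\right) \left(\frac{6 + 149}{-65 + 149} - 45048\right) = 36421 \left(\frac{1}{84} \cdot 155 - 45048\right) = 36421 \left(\frac{155}{84} - 45048\right) = 36421 \left(- \frac{3783877}{84}\right) = - \frac{19687512031}{12}$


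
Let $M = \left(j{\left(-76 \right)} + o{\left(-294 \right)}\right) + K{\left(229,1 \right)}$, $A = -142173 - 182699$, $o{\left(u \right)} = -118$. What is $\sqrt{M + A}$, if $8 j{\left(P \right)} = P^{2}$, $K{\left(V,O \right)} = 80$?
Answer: $2 i \sqrt{81047} \approx 569.38 i$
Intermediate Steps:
$A = -324872$ ($A = -142173 - 182699 = -324872$)
$j{\left(P \right)} = \frac{P^{2}}{8}$
$M = 684$ ($M = \left(\frac{\left(-76\right)^{2}}{8} - 118\right) + 80 = \left(\frac{1}{8} \cdot 5776 - 118\right) + 80 = \left(722 - 118\right) + 80 = 604 + 80 = 684$)
$\sqrt{M + A} = \sqrt{684 - 324872} = \sqrt{-324188} = 2 i \sqrt{81047}$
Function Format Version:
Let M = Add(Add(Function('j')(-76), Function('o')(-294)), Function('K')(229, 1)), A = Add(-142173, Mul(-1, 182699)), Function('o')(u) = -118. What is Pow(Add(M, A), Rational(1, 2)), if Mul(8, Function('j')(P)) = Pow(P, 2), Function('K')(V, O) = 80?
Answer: Mul(2, I, Pow(81047, Rational(1, 2))) ≈ Mul(569.38, I)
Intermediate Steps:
A = -324872 (A = Add(-142173, -182699) = -324872)
Function('j')(P) = Mul(Rational(1, 8), Pow(P, 2))
M = 684 (M = Add(Add(Mul(Rational(1, 8), Pow(-76, 2)), -118), 80) = Add(Add(Mul(Rational(1, 8), 5776), -118), 80) = Add(Add(722, -118), 80) = Add(604, 80) = 684)
Pow(Add(M, A), Rational(1, 2)) = Pow(Add(684, -324872), Rational(1, 2)) = Pow(-324188, Rational(1, 2)) = Mul(2, I, Pow(81047, Rational(1, 2)))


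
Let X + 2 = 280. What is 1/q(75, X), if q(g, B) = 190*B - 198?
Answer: 1/52622 ≈ 1.9003e-5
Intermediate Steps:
X = 278 (X = -2 + 280 = 278)
q(g, B) = -198 + 190*B
1/q(75, X) = 1/(-198 + 190*278) = 1/(-198 + 52820) = 1/52622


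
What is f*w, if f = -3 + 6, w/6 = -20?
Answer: -360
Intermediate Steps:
w = -120 (w = 6*(-20) = -120)
f = 3
f*w = 3*(-120) = -360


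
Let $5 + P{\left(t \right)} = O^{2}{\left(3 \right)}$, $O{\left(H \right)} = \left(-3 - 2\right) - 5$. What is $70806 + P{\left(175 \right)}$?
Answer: $70901$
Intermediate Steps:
$O{\left(H \right)} = -10$ ($O{\left(H \right)} = -5 - 5 = -10$)
$P{\left(t \right)} = 95$ ($P{\left(t \right)} = -5 + \left(-10\right)^{2} = -5 + 100 = 95$)
$70806 + P{\left(175 \right)} = 70806 + 95 = 70901$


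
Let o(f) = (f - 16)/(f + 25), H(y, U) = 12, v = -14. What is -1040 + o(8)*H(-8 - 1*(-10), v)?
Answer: -11472/11 ≈ -1042.9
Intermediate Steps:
o(f) = (-16 + f)/(25 + f)
-1040 + o(8)*H(-8 - 1*(-10), v) = -1040 + ((-16 + 8)/(25 + 8))*12 = -1040 + (-8/33)*12 = -1040 + ((1/33)*(-8))*12 = -1040 - 8/33*12 = -1040 - 32/11 = -11472/11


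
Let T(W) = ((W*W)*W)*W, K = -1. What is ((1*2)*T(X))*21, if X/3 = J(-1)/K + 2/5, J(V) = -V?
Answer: 275562/625 ≈ 440.90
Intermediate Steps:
X = -9/5 (X = 3*(-1*(-1)/(-1) + 2/5) = 3*(1*(-1) + 2*(1/5)) = 3*(-1 + 2/5) = 3*(-3/5) = -9/5 ≈ -1.8000)
T(W) = W**4 (T(W) = (W**2*W)*W = W**3*W = W**4)
((1*2)*T(X))*21 = ((1*2)*(-9/5)**4)*21 = (2*(6561/625))*21 = (13122/625)*21 = 275562/625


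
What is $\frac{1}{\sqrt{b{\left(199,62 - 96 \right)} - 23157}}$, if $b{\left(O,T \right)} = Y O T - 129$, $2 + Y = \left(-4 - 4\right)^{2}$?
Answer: $- \frac{i \sqrt{442778}}{442778} \approx - 0.0015028 i$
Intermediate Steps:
$Y = 62$ ($Y = -2 + \left(-4 - 4\right)^{2} = -2 + \left(-8\right)^{2} = -2 + 64 = 62$)
$b{\left(O,T \right)} = -129 + 62 O T$ ($b{\left(O,T \right)} = 62 O T - 129 = -129 + 62 O T$)
$\frac{1}{\sqrt{b{\left(199,62 - 96 \right)} - 23157}} = \frac{1}{\sqrt{\left(-129 + 62 \cdot 199 \left(62 - 96\right)\right) - 23157}} = \frac{1}{\sqrt{\left(-129 + 62 \cdot 199 \left(-34\right)\right) - 23157}} = \frac{1}{\sqrt{\left(-129 - 419492\right) - 23157}} = \frac{1}{\sqrt{-419621 - 23157}} = \frac{1}{\sqrt{-442778}} = \frac{1}{i \sqrt{442778}} = - \frac{i \sqrt{442778}}{442778}$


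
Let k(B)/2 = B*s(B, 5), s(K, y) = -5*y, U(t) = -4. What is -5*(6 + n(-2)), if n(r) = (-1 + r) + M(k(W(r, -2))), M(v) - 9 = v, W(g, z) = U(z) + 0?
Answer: -1060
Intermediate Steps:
W(g, z) = -4 (W(g, z) = -4 + 0 = -4)
k(B) = -50*B (k(B) = 2*(B*(-5*5)) = 2*(B*(-25)) = 2*(-25*B) = -50*B)
M(v) = 9 + v
n(r) = 208 + r (n(r) = (-1 + r) + (9 - 50*(-4)) = (-1 + r) + (9 + 200) = (-1 + r) + 209 = 208 + r)
-5*(6 + n(-2)) = -5*(6 + (208 - 2)) = -5*(6 + 206) = -5*212 = -1060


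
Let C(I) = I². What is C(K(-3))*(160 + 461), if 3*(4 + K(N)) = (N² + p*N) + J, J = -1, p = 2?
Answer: 6900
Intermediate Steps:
K(N) = -13/3 + N²/3 + 2*N/3 (K(N) = -4 + ((N² + 2*N) - 1)/3 = -4 + (-1 + N² + 2*N)/3 = -4 + (-⅓ + N²/3 + 2*N/3) = -13/3 + N²/3 + 2*N/3)
C(K(-3))*(160 + 461) = (-13/3 + (⅓)*(-3)² + (⅔)*(-3))²*(160 + 461) = (-13/3 + (⅓)*9 - 2)²*621 = (-13/3 + 3 - 2)²*621 = (-10/3)²*621 = (100/9)*621 = 6900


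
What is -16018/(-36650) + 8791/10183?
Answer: 242650722/186603475 ≈ 1.3004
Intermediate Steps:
-16018/(-36650) + 8791/10183 = -16018*(-1/36650) + 8791*(1/10183) = 8009/18325 + 8791/10183 = 242650722/186603475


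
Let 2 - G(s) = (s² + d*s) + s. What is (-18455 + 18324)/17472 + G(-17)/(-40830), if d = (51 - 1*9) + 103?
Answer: -485553/7926464 ≈ -0.061257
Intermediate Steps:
d = 145 (d = (51 - 9) + 103 = 42 + 103 = 145)
G(s) = 2 - s² - 146*s (G(s) = 2 - ((s² + 145*s) + s) = 2 - (s² + 146*s) = 2 + (-s² - 146*s) = 2 - s² - 146*s)
(-18455 + 18324)/17472 + G(-17)/(-40830) = (-18455 + 18324)/17472 + (2 - 1*(-17)² - 146*(-17))/(-40830) = -131*1/17472 + (2 - 1*289 + 2482)*(-1/40830) = -131/17472 + (2 - 289 + 2482)*(-1/40830) = -131/17472 + 2195*(-1/40830) = -131/17472 - 439/8166 = -485553/7926464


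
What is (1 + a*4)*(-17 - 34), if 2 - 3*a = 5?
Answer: 153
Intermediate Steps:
a = -1 (a = 2/3 - 1/3*5 = 2/3 - 5/3 = -1)
(1 + a*4)*(-17 - 34) = (1 - 1*4)*(-17 - 34) = (1 - 4)*(-51) = -3*(-51) = 153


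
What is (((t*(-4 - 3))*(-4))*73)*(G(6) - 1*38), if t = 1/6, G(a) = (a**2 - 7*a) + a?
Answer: -38836/3 ≈ -12945.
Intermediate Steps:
G(a) = a**2 - 6*a
t = 1/6 (t = 1*(1/6) = 1/6 ≈ 0.16667)
(((t*(-4 - 3))*(-4))*73)*(G(6) - 1*38) = ((((-4 - 3)/6)*(-4))*73)*(6*(-6 + 6) - 1*38) = ((((1/6)*(-7))*(-4))*73)*(6*0 - 38) = (-7/6*(-4)*73)*(0 - 38) = ((14/3)*73)*(-38) = (1022/3)*(-38) = -38836/3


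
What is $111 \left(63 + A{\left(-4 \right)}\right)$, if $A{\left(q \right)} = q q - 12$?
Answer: $7437$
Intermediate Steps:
$A{\left(q \right)} = -12 + q^{2}$ ($A{\left(q \right)} = q^{2} - 12 = -12 + q^{2}$)
$111 \left(63 + A{\left(-4 \right)}\right) = 111 \left(63 - \left(12 - \left(-4\right)^{2}\right)\right) = 111 \left(63 + \left(-12 + 16\right)\right) = 111 \left(63 + 4\right) = 111 \cdot 67 = 7437$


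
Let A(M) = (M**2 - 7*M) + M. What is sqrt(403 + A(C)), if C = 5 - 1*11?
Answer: 5*sqrt(19) ≈ 21.794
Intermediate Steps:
C = -6 (C = 5 - 11 = -6)
A(M) = M**2 - 6*M
sqrt(403 + A(C)) = sqrt(403 - 6*(-6 - 6)) = sqrt(403 - 6*(-12)) = sqrt(403 + 72) = sqrt(475) = 5*sqrt(19)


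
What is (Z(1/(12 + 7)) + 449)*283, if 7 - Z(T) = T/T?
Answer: 128765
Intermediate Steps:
Z(T) = 6 (Z(T) = 7 - T/T = 7 - 1*1 = 7 - 1 = 6)
(Z(1/(12 + 7)) + 449)*283 = (6 + 449)*283 = 455*283 = 128765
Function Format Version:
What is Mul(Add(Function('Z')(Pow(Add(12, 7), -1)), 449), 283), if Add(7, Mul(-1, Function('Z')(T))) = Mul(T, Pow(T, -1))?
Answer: 128765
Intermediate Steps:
Function('Z')(T) = 6 (Function('Z')(T) = Add(7, Mul(-1, Mul(T, Pow(T, -1)))) = Add(7, Mul(-1, 1)) = Add(7, -1) = 6)
Mul(Add(Function('Z')(Pow(Add(12, 7), -1)), 449), 283) = Mul(Add(6, 449), 283) = Mul(455, 283) = 128765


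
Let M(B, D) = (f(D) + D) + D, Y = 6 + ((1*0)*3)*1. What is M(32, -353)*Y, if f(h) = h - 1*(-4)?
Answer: -6330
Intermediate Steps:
f(h) = 4 + h (f(h) = h + 4 = 4 + h)
Y = 6 (Y = 6 + (0*3)*1 = 6 + 0*1 = 6 + 0 = 6)
M(B, D) = 4 + 3*D (M(B, D) = ((4 + D) + D) + D = (4 + 2*D) + D = 4 + 3*D)
M(32, -353)*Y = (4 + 3*(-353))*6 = (4 - 1059)*6 = -1055*6 = -6330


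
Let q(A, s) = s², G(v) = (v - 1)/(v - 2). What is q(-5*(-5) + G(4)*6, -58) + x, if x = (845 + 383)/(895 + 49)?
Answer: 794211/236 ≈ 3365.3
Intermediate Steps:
G(v) = (-1 + v)/(-2 + v)
x = 307/236 (x = 1228/944 = 1228*(1/944) = 307/236 ≈ 1.3008)
q(-5*(-5) + G(4)*6, -58) + x = (-58)² + 307/236 = 3364 + 307/236 = 794211/236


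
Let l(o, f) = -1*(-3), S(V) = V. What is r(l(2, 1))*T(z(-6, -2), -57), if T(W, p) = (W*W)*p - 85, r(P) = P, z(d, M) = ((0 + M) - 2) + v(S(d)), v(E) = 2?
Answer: -939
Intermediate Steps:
l(o, f) = 3
z(d, M) = M (z(d, M) = ((0 + M) - 2) + 2 = (M - 2) + 2 = (-2 + M) + 2 = M)
T(W, p) = -85 + p*W² (T(W, p) = W²*p - 85 = p*W² - 85 = -85 + p*W²)
r(l(2, 1))*T(z(-6, -2), -57) = 3*(-85 - 57*(-2)²) = 3*(-85 - 57*4) = 3*(-85 - 228) = 3*(-313) = -939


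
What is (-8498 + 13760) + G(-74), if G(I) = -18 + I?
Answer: 5170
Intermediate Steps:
(-8498 + 13760) + G(-74) = (-8498 + 13760) + (-18 - 74) = 5262 - 92 = 5170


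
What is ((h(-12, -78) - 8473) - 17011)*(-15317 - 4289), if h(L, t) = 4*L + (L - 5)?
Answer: 500913694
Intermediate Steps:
h(L, t) = -5 + 5*L (h(L, t) = 4*L + (-5 + L) = -5 + 5*L)
((h(-12, -78) - 8473) - 17011)*(-15317 - 4289) = (((-5 + 5*(-12)) - 8473) - 17011)*(-15317 - 4289) = (((-5 - 60) - 8473) - 17011)*(-19606) = ((-65 - 8473) - 17011)*(-19606) = (-8538 - 17011)*(-19606) = -25549*(-19606) = 500913694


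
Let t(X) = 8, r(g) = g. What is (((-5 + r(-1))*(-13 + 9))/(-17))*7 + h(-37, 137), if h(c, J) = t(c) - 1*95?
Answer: -1647/17 ≈ -96.882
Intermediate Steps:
h(c, J) = -87 (h(c, J) = 8 - 1*95 = 8 - 95 = -87)
(((-5 + r(-1))*(-13 + 9))/(-17))*7 + h(-37, 137) = (((-5 - 1)*(-13 + 9))/(-17))*7 - 87 = -(-6)*(-4)/17*7 - 87 = -1/17*24*7 - 87 = -24/17*7 - 87 = -168/17 - 87 = -1647/17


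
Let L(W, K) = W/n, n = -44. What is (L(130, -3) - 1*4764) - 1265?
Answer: -132703/22 ≈ -6032.0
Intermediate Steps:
L(W, K) = -W/44 (L(W, K) = W/(-44) = W*(-1/44) = -W/44)
(L(130, -3) - 1*4764) - 1265 = (-1/44*130 - 1*4764) - 1265 = (-65/22 - 4764) - 1265 = -104873/22 - 1265 = -132703/22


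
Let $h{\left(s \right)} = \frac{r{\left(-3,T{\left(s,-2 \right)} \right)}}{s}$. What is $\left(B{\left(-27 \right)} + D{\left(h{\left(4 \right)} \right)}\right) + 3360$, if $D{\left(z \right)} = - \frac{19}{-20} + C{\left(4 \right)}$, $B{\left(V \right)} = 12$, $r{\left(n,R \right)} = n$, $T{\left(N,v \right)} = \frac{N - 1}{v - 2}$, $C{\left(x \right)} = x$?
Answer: $\frac{67539}{20} \approx 3376.9$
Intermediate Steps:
$T{\left(N,v \right)} = \frac{-1 + N}{-2 + v}$
$h{\left(s \right)} = - \frac{3}{s}$
$D{\left(z \right)} = \frac{99}{20}$ ($D{\left(z \right)} = - \frac{19}{-20} + 4 = \left(-19\right) \left(- \frac{1}{20}\right) + 4 = \frac{19}{20} + 4 = \frac{99}{20}$)
$\left(B{\left(-27 \right)} + D{\left(h{\left(4 \right)} \right)}\right) + 3360 = \left(12 + \frac{99}{20}\right) + 3360 = \frac{339}{20} + 3360 = \frac{67539}{20}$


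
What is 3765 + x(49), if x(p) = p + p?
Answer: 3863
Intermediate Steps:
x(p) = 2*p
3765 + x(49) = 3765 + 2*49 = 3765 + 98 = 3863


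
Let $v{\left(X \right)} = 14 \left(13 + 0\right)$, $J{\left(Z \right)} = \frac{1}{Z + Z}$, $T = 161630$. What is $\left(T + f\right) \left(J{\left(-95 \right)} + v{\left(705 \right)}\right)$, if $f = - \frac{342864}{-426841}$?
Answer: $\frac{1192813907042413}{40549895} \approx 2.9416 \cdot 10^{7}$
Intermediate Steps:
$J{\left(Z \right)} = \frac{1}{2 Z}$
$v{\left(X \right)} = 182$ ($v{\left(X \right)} = 14 \cdot 13 = 182$)
$f = \frac{342864}{426841}$ ($f = \left(-342864\right) \left(- \frac{1}{426841}\right) = \frac{342864}{426841} \approx 0.80326$)
$\left(T + f\right) \left(J{\left(-95 \right)} + v{\left(705 \right)}\right) = \left(161630 + \frac{342864}{426841}\right) \left(\frac{1}{2 \left(-95\right)} + 182\right) = \frac{68990653694 \left(\frac{1}{2} \left(- \frac{1}{95}\right) + 182\right)}{426841} = \frac{68990653694 \left(- \frac{1}{190} + 182\right)}{426841} = \frac{68990653694}{426841} \cdot \frac{34579}{190} = \frac{1192813907042413}{40549895}$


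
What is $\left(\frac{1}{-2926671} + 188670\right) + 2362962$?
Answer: $\frac{7467787377071}{2926671} \approx 2.5516 \cdot 10^{6}$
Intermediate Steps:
$\left(\frac{1}{-2926671} + 188670\right) + 2362962 = \left(- \frac{1}{2926671} + 188670\right) + 2362962 = \frac{552175017569}{2926671} + 2362962 = \frac{7467787377071}{2926671}$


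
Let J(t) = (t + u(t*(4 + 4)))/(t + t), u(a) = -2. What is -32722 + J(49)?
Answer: -3206709/98 ≈ -32722.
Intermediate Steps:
J(t) = (-2 + t)/(2*t) (J(t) = (t - 2)/(t + t) = (-2 + t)/((2*t)) = (-2 + t)*(1/(2*t)) = (-2 + t)/(2*t))
-32722 + J(49) = -32722 + (1/2)*(-2 + 49)/49 = -32722 + (1/2)*(1/49)*47 = -32722 + 47/98 = -3206709/98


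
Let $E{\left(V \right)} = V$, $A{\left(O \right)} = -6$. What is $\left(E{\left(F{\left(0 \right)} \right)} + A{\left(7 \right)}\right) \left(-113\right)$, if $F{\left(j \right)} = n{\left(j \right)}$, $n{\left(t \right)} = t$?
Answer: $678$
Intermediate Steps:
$F{\left(j \right)} = j$
$\left(E{\left(F{\left(0 \right)} \right)} + A{\left(7 \right)}\right) \left(-113\right) = \left(0 - 6\right) \left(-113\right) = \left(-6\right) \left(-113\right) = 678$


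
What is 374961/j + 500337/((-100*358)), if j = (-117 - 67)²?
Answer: -439475709/151505600 ≈ -2.9007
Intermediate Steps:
j = 33856 (j = (-184)² = 33856)
374961/j + 500337/((-100*358)) = 374961/33856 + 500337/((-100*358)) = 374961*(1/33856) + 500337/(-35800) = 374961/33856 + 500337*(-1/35800) = 374961/33856 - 500337/35800 = -439475709/151505600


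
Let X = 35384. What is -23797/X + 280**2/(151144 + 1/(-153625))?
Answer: -126382397285203/821598681812616 ≈ -0.15383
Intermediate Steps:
-23797/X + 280**2/(151144 + 1/(-153625)) = -23797/35384 + 280**2/(151144 + 1/(-153625)) = -23797*1/35384 + 78400/(151144 - 1/153625) = -23797/35384 + 78400/(23219496999/153625) = -23797/35384 + 78400*(153625/23219496999) = -23797/35384 + 12044200000/23219496999 = -126382397285203/821598681812616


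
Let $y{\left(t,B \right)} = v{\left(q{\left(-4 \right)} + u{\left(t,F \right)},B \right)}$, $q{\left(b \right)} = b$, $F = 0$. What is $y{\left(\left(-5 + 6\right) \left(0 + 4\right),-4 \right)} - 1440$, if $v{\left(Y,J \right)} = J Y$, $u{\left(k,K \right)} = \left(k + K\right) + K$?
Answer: $-1440$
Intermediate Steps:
$u{\left(k,K \right)} = k + 2 K$ ($u{\left(k,K \right)} = \left(K + k\right) + K = k + 2 K$)
$y{\left(t,B \right)} = B \left(-4 + t\right)$ ($y{\left(t,B \right)} = B \left(-4 + \left(t + 2 \cdot 0\right)\right) = B \left(-4 + \left(t + 0\right)\right) = B \left(-4 + t\right)$)
$y{\left(\left(-5 + 6\right) \left(0 + 4\right),-4 \right)} - 1440 = - 4 \left(-4 + \left(-5 + 6\right) \left(0 + 4\right)\right) - 1440 = - 4 \left(-4 + 1 \cdot 4\right) - 1440 = - 4 \left(-4 + 4\right) - 1440 = \left(-4\right) 0 - 1440 = 0 - 1440 = -1440$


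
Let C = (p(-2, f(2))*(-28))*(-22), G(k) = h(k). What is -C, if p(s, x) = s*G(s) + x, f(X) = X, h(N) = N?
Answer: -3696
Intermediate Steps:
G(k) = k
p(s, x) = x + s**2 (p(s, x) = s*s + x = s**2 + x = x + s**2)
C = 3696 (C = ((2 + (-2)**2)*(-28))*(-22) = ((2 + 4)*(-28))*(-22) = (6*(-28))*(-22) = -168*(-22) = 3696)
-C = -1*3696 = -3696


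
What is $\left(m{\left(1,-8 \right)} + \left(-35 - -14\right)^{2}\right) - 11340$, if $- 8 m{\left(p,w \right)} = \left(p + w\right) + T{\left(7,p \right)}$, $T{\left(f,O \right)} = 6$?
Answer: $- \frac{87191}{8} \approx -10899.0$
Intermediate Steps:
$m{\left(p,w \right)} = - \frac{3}{4} - \frac{p}{8} - \frac{w}{8}$ ($m{\left(p,w \right)} = - \frac{\left(p + w\right) + 6}{8} = - \frac{6 + p + w}{8} = - \frac{3}{4} - \frac{p}{8} - \frac{w}{8}$)
$\left(m{\left(1,-8 \right)} + \left(-35 - -14\right)^{2}\right) - 11340 = \left(\left(- \frac{3}{4} - \frac{1}{8} - -1\right) + \left(-35 - -14\right)^{2}\right) - 11340 = \left(\left(- \frac{3}{4} - \frac{1}{8} + 1\right) + \left(-35 + 14\right)^{2}\right) - 11340 = \left(\frac{1}{8} + \left(-21\right)^{2}\right) - 11340 = \left(\frac{1}{8} + 441\right) - 11340 = \frac{3529}{8} - 11340 = - \frac{87191}{8}$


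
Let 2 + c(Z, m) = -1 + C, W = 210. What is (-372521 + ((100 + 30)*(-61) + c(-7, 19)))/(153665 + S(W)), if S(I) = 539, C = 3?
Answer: -380451/154204 ≈ -2.4672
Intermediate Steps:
c(Z, m) = 0 (c(Z, m) = -2 + (-1 + 3) = -2 + 2 = 0)
(-372521 + ((100 + 30)*(-61) + c(-7, 19)))/(153665 + S(W)) = (-372521 + ((100 + 30)*(-61) + 0))/(153665 + 539) = (-372521 + (130*(-61) + 0))/154204 = (-372521 + (-7930 + 0))*(1/154204) = (-372521 - 7930)*(1/154204) = -380451*1/154204 = -380451/154204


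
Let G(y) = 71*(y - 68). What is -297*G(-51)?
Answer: 2509353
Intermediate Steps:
G(y) = -4828 + 71*y (G(y) = 71*(-68 + y) = -4828 + 71*y)
-297*G(-51) = -297*(-4828 + 71*(-51)) = -297*(-4828 - 3621) = -297*(-8449) = 2509353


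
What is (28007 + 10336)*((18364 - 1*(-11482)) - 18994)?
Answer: 416098236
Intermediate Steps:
(28007 + 10336)*((18364 - 1*(-11482)) - 18994) = 38343*((18364 + 11482) - 18994) = 38343*(29846 - 18994) = 38343*10852 = 416098236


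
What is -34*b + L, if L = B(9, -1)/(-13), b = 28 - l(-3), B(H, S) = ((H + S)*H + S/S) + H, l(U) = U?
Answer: -13784/13 ≈ -1060.3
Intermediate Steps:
B(H, S) = 1 + H + H*(H + S) (B(H, S) = (H*(H + S) + 1) + H = (1 + H*(H + S)) + H = 1 + H + H*(H + S))
b = 31 (b = 28 - 1*(-3) = 28 + 3 = 31)
L = -82/13 (L = (1 + 9 + 9² + 9*(-1))/(-13) = (1 + 9 + 81 - 9)*(-1/13) = 82*(-1/13) = -82/13 ≈ -6.3077)
-34*b + L = -34*31 - 82/13 = -1054 - 82/13 = -13784/13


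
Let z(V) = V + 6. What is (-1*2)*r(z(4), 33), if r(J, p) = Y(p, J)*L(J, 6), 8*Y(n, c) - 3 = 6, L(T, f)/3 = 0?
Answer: 0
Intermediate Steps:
L(T, f) = 0 (L(T, f) = 3*0 = 0)
Y(n, c) = 9/8 (Y(n, c) = 3/8 + (1/8)*6 = 3/8 + 3/4 = 9/8)
z(V) = 6 + V
r(J, p) = 0 (r(J, p) = (9/8)*0 = 0)
(-1*2)*r(z(4), 33) = -1*2*0 = -2*0 = 0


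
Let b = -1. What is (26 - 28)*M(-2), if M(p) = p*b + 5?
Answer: -14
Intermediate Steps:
M(p) = 5 - p (M(p) = p*(-1) + 5 = -p + 5 = 5 - p)
(26 - 28)*M(-2) = (26 - 28)*(5 - 1*(-2)) = -2*(5 + 2) = -2*7 = -14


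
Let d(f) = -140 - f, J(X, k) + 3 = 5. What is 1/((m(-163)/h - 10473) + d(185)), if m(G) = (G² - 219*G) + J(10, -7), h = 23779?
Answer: -23779/256703374 ≈ -9.2632e-5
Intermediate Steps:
J(X, k) = 2 (J(X, k) = -3 + 5 = 2)
m(G) = 2 + G² - 219*G (m(G) = (G² - 219*G) + 2 = 2 + G² - 219*G)
1/((m(-163)/h - 10473) + d(185)) = 1/(((2 + (-163)² - 219*(-163))/23779 - 10473) + (-140 - 1*185)) = 1/(((2 + 26569 + 35697)*(1/23779) - 10473) + (-140 - 185)) = 1/((62268*(1/23779) - 10473) - 325) = 1/((62268/23779 - 10473) - 325) = 1/(-248975199/23779 - 325) = 1/(-256703374/23779) = -23779/256703374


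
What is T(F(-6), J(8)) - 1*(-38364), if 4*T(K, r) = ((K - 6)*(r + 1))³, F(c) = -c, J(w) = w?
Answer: 38364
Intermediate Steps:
T(K, r) = (1 + r)³*(-6 + K)³/4 (T(K, r) = ((K - 6)*(r + 1))³/4 = ((-6 + K)*(1 + r))³/4 = ((1 + r)*(-6 + K))³/4 = ((1 + r)³*(-6 + K)³)/4 = (1 + r)³*(-6 + K)³/4)
T(F(-6), J(8)) - 1*(-38364) = (1 + 8)³*(-6 - 1*(-6))³/4 - 1*(-38364) = (¼)*9³*(-6 + 6)³ + 38364 = (¼)*729*0³ + 38364 = (¼)*729*0 + 38364 = 0 + 38364 = 38364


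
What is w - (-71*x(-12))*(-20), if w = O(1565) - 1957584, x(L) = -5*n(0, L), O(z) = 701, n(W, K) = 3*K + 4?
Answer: -2184083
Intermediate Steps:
n(W, K) = 4 + 3*K
x(L) = -20 - 15*L (x(L) = -5*(4 + 3*L) = -20 - 15*L)
w = -1956883 (w = 701 - 1957584 = -1956883)
w - (-71*x(-12))*(-20) = -1956883 - (-71*(-20 - 15*(-12)))*(-20) = -1956883 - (-71*(-20 + 180))*(-20) = -1956883 - (-71*160)*(-20) = -1956883 - (-11360)*(-20) = -1956883 - 1*227200 = -1956883 - 227200 = -2184083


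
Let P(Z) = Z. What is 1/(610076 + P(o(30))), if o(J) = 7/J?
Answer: 30/18302287 ≈ 1.6391e-6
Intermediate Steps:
1/(610076 + P(o(30))) = 1/(610076 + 7/30) = 1/(18302287/30) = 30/18302287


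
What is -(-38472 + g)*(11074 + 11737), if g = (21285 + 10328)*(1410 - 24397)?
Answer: 16577358259933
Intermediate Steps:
g = -726688031 (g = 31613*(-22987) = -726688031)
-(-38472 + g)*(11074 + 11737) = -(-38472 - 726688031)*(11074 + 11737) = -(-726726503)*22811 = -1*(-16577358259933) = 16577358259933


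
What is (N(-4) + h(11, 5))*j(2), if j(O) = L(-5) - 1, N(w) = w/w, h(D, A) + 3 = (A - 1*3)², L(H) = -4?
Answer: -10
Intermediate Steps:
h(D, A) = -3 + (-3 + A)² (h(D, A) = -3 + (A - 1*3)² = -3 + (A - 3)² = -3 + (-3 + A)²)
N(w) = 1
j(O) = -5 (j(O) = -4 - 1 = -5)
(N(-4) + h(11, 5))*j(2) = (1 + (-3 + (-3 + 5)²))*(-5) = (1 + (-3 + 2²))*(-5) = (1 + (-3 + 4))*(-5) = (1 + 1)*(-5) = 2*(-5) = -10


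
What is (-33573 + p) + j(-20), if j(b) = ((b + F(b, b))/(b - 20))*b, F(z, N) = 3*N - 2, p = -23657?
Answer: -57271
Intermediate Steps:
F(z, N) = -2 + 3*N
j(b) = b*(-2 + 4*b)/(-20 + b) (j(b) = ((b + (-2 + 3*b))/(b - 20))*b = ((-2 + 4*b)/(-20 + b))*b = b*(-2 + 4*b)/(-20 + b))
(-33573 + p) + j(-20) = (-33573 - 23657) + 2*(-20)*(-1 + 2*(-20))/(-20 - 20) = -57230 + 2*(-20)*(-1 - 40)/(-40) = -57230 + 2*(-20)*(-1/40)*(-41) = -57230 - 41 = -57271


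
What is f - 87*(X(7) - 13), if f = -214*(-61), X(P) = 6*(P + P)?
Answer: 6877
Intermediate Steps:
X(P) = 12*P (X(P) = 6*(2*P) = 12*P)
f = 13054
f - 87*(X(7) - 13) = 13054 - 87*(12*7 - 13) = 13054 - 87*(84 - 13) = 13054 - 87*71 = 13054 - 6177 = 6877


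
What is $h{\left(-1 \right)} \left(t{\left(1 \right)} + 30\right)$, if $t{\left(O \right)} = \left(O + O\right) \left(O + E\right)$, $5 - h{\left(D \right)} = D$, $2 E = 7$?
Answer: $234$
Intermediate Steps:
$E = \frac{7}{2}$ ($E = \frac{1}{2} \cdot 7 = \frac{7}{2} \approx 3.5$)
$h{\left(D \right)} = 5 - D$
$t{\left(O \right)} = 2 O \left(\frac{7}{2} + O\right)$ ($t{\left(O \right)} = \left(O + O\right) \left(O + \frac{7}{2}\right) = 2 O \left(\frac{7}{2} + O\right)$)
$h{\left(-1 \right)} \left(t{\left(1 \right)} + 30\right) = \left(5 - -1\right) \left(1 \left(7 + 2 \cdot 1\right) + 30\right) = \left(5 + 1\right) \left(1 \left(7 + 2\right) + 30\right) = 6 \left(1 \cdot 9 + 30\right) = 6 \left(9 + 30\right) = 6 \cdot 39 = 234$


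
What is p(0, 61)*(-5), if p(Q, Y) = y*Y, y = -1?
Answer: 305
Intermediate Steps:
p(Q, Y) = -Y
p(0, 61)*(-5) = -1*61*(-5) = -61*(-5) = 305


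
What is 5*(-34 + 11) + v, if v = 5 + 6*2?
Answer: -98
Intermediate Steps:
v = 17 (v = 5 + 12 = 17)
5*(-34 + 11) + v = 5*(-34 + 11) + 17 = 5*(-23) + 17 = -115 + 17 = -98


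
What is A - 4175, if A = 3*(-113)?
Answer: -4514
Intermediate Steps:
A = -339
A - 4175 = -339 - 4175 = -4514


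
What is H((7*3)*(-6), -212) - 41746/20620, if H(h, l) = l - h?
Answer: -907533/10310 ≈ -88.025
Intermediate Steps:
H((7*3)*(-6), -212) - 41746/20620 = (-212 - 7*3*(-6)) - 41746/20620 = (-212 - 21*(-6)) - 41746/20620 = (-212 - 1*(-126)) - 1*20873/10310 = (-212 + 126) - 20873/10310 = -86 - 20873/10310 = -907533/10310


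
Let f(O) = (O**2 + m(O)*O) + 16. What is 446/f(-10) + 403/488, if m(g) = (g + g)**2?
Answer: 336901/473848 ≈ 0.71099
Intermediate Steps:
m(g) = 4*g**2 (m(g) = (2*g)**2 = 4*g**2)
f(O) = 16 + O**2 + 4*O**3 (f(O) = (O**2 + (4*O**2)*O) + 16 = (O**2 + 4*O**3) + 16 = 16 + O**2 + 4*O**3)
446/f(-10) + 403/488 = 446/(16 + (-10)**2 + 4*(-10)**3) + 403/488 = 446/(16 + 100 + 4*(-1000)) + 403*(1/488) = 446/(16 + 100 - 4000) + 403/488 = 446/(-3884) + 403/488 = 446*(-1/3884) + 403/488 = -223/1942 + 403/488 = 336901/473848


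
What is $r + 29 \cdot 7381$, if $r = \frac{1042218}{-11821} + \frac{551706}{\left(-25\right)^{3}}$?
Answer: $\frac{39512712830249}{184703125} \approx 2.1393 \cdot 10^{5}$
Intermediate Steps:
$r = - \frac{22806372876}{184703125}$ ($r = 1042218 \left(- \frac{1}{11821}\right) + \frac{551706}{-15625} = - \frac{1042218}{11821} + 551706 \left(- \frac{1}{15625}\right) = - \frac{1042218}{11821} - \frac{551706}{15625} = - \frac{22806372876}{184703125} \approx -123.48$)
$r + 29 \cdot 7381 = - \frac{22806372876}{184703125} + 29 \cdot 7381 = - \frac{22806372876}{184703125} + 214049 = \frac{39512712830249}{184703125}$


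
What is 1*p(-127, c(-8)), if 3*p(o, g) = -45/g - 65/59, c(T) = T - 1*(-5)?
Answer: 820/177 ≈ 4.6328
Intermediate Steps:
c(T) = 5 + T (c(T) = T + 5 = 5 + T)
p(o, g) = -65/177 - 15/g (p(o, g) = (-45/g - 65/59)/3 = (-65/59 - 45/g)/3 = -65/177 - 15/g)
1*p(-127, c(-8)) = 1*(-65/177 - 15/(5 - 8)) = 1*(-65/177 - 15/(-3)) = 1*(-65/177 - 15*(-⅓)) = 1*(-65/177 + 5) = 1*(820/177) = 820/177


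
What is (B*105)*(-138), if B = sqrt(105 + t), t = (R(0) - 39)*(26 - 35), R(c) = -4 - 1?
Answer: -14490*sqrt(501) ≈ -3.2433e+5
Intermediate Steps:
R(c) = -5
t = 396 (t = (-5 - 39)*(26 - 35) = -44*(-9) = 396)
B = sqrt(501) (B = sqrt(105 + 396) = sqrt(501) ≈ 22.383)
(B*105)*(-138) = (sqrt(501)*105)*(-138) = (105*sqrt(501))*(-138) = -14490*sqrt(501)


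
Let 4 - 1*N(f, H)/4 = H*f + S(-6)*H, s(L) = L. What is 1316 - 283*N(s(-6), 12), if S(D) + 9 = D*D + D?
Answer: 200548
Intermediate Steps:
S(D) = -9 + D + D² (S(D) = -9 + (D*D + D) = -9 + (D² + D) = -9 + (D + D²) = -9 + D + D²)
N(f, H) = 16 - 84*H - 4*H*f (N(f, H) = 16 - 4*(H*f + (-9 - 6 + (-6)²)*H) = 16 - 4*(H*f + (-9 - 6 + 36)*H) = 16 - 4*(H*f + 21*H) = 16 - 4*(21*H + H*f) = 16 + (-84*H - 4*H*f) = 16 - 84*H - 4*H*f)
1316 - 283*N(s(-6), 12) = 1316 - 283*(16 - 84*12 - 4*12*(-6)) = 1316 - 283*(16 - 1008 + 288) = 1316 - 283*(-704) = 1316 + 199232 = 200548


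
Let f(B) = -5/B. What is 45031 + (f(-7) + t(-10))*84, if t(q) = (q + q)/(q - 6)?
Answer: 45196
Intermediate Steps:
t(q) = 2*q/(-6 + q) (t(q) = (2*q)/(-6 + q) = 2*q/(-6 + q))
45031 + (f(-7) + t(-10))*84 = 45031 + (-5/(-7) + 2*(-10)/(-6 - 10))*84 = 45031 + (-5*(-⅐) + 2*(-10)/(-16))*84 = 45031 + (5/7 + 2*(-10)*(-1/16))*84 = 45031 + (5/7 + 5/4)*84 = 45031 + (55/28)*84 = 45031 + 165 = 45196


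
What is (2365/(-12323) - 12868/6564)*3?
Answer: -43524056/6740681 ≈ -6.4569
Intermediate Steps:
(2365/(-12323) - 12868/6564)*3 = (2365*(-1/12323) - 12868*1/6564)*3 = (-2365/12323 - 3217/1641)*3 = -43524056/20222043*3 = -43524056/6740681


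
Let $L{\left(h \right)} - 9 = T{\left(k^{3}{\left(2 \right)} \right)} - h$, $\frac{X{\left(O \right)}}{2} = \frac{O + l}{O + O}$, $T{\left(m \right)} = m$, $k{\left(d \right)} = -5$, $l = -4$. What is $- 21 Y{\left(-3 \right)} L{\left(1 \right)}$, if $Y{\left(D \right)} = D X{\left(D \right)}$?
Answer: $-17199$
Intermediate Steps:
$X{\left(O \right)} = \frac{-4 + O}{O}$ ($X{\left(O \right)} = 2 \frac{O - 4}{O + O} = 2 \frac{-4 + O}{2 O} = \frac{-4 + O}{O}$)
$L{\left(h \right)} = -116 - h$ ($L{\left(h \right)} = 9 - \left(125 + h\right) = -116 - h$)
$Y{\left(D \right)} = -4 + D$ ($Y{\left(D \right)} = D \frac{-4 + D}{D} = -4 + D$)
$- 21 Y{\left(-3 \right)} L{\left(1 \right)} = - 21 \left(-4 - 3\right) \left(-116 - 1\right) = \left(-21\right) \left(-7\right) \left(-116 - 1\right) = 147 \left(-117\right) = -17199$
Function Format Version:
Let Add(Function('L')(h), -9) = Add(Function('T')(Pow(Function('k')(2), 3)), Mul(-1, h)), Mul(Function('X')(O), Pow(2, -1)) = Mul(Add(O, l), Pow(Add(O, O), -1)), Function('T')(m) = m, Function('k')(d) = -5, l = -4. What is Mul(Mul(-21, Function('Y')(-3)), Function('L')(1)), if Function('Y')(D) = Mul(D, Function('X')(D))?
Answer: -17199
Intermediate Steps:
Function('X')(O) = Mul(Pow(O, -1), Add(-4, O)) (Function('X')(O) = Mul(2, Mul(Add(O, -4), Pow(Add(O, O), -1))) = Mul(2, Mul(Add(-4, O), Pow(Mul(2, O), -1))) = Mul(2, Mul(Add(-4, O), Mul(Rational(1, 2), Pow(O, -1)))) = Mul(2, Mul(Rational(1, 2), Pow(O, -1), Add(-4, O))) = Mul(Pow(O, -1), Add(-4, O)))
Function('L')(h) = Add(-116, Mul(-1, h)) (Function('L')(h) = Add(9, Add(Pow(-5, 3), Mul(-1, h))) = Add(9, Add(-125, Mul(-1, h))) = Add(-116, Mul(-1, h)))
Function('Y')(D) = Add(-4, D) (Function('Y')(D) = Mul(D, Mul(Pow(D, -1), Add(-4, D))) = Add(-4, D))
Mul(Mul(-21, Function('Y')(-3)), Function('L')(1)) = Mul(Mul(-21, Add(-4, -3)), Add(-116, Mul(-1, 1))) = Mul(Mul(-21, -7), Add(-116, -1)) = Mul(147, -117) = -17199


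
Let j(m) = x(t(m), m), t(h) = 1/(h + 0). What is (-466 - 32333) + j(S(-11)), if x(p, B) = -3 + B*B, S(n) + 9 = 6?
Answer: -32793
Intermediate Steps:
t(h) = 1/h
S(n) = -3 (S(n) = -9 + 6 = -3)
x(p, B) = -3 + B²
j(m) = -3 + m²
(-466 - 32333) + j(S(-11)) = (-466 - 32333) + (-3 + (-3)²) = -32799 + (-3 + 9) = -32799 + 6 = -32793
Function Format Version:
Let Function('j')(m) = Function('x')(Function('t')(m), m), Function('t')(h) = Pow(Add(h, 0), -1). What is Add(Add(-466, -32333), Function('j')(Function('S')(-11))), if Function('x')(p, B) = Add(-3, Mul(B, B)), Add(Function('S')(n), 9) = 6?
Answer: -32793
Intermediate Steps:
Function('t')(h) = Pow(h, -1)
Function('S')(n) = -3 (Function('S')(n) = Add(-9, 6) = -3)
Function('x')(p, B) = Add(-3, Pow(B, 2))
Function('j')(m) = Add(-3, Pow(m, 2))
Add(Add(-466, -32333), Function('j')(Function('S')(-11))) = Add(Add(-466, -32333), Add(-3, Pow(-3, 2))) = Add(-32799, Add(-3, 9)) = Add(-32799, 6) = -32793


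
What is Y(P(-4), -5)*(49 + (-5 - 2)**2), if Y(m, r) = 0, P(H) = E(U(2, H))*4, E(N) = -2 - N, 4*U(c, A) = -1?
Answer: 0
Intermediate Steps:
U(c, A) = -1/4 (U(c, A) = (1/4)*(-1) = -1/4)
P(H) = -7 (P(H) = (-2 - 1*(-1/4))*4 = (-2 + 1/4)*4 = -7/4*4 = -7)
Y(P(-4), -5)*(49 + (-5 - 2)**2) = 0*(49 + (-5 - 2)**2) = 0*(49 + (-7)**2) = 0*(49 + 49) = 0*98 = 0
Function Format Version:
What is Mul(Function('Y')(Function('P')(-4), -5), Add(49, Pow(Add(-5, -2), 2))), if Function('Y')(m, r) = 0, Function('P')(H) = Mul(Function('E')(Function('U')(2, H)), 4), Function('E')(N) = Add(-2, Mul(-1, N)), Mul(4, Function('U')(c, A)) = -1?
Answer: 0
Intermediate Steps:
Function('U')(c, A) = Rational(-1, 4) (Function('U')(c, A) = Mul(Rational(1, 4), -1) = Rational(-1, 4))
Function('P')(H) = -7 (Function('P')(H) = Mul(Add(-2, Mul(-1, Rational(-1, 4))), 4) = Mul(Add(-2, Rational(1, 4)), 4) = Mul(Rational(-7, 4), 4) = -7)
Mul(Function('Y')(Function('P')(-4), -5), Add(49, Pow(Add(-5, -2), 2))) = Mul(0, Add(49, Pow(Add(-5, -2), 2))) = Mul(0, Add(49, Pow(-7, 2))) = Mul(0, Add(49, 49)) = Mul(0, 98) = 0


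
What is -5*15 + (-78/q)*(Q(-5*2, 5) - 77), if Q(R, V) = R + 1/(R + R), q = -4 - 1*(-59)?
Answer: 26649/550 ≈ 48.453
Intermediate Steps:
q = 55 (q = -4 + 59 = 55)
Q(R, V) = R + 1/(2*R)
-5*15 + (-78/q)*(Q(-5*2, 5) - 77) = -5*15 + (-78/55)*((-5*2 + 1/(2*((-5*2)))) - 77) = -75 + (-78*1/55)*((-10 + (½)/(-10)) - 77) = -75 - 78*((-10 + (½)*(-⅒)) - 77)/55 = -75 - 78*((-10 - 1/20) - 77)/55 = -75 - 78*(-201/20 - 77)/55 = -75 - 78/55*(-1741/20) = -75 + 67899/550 = 26649/550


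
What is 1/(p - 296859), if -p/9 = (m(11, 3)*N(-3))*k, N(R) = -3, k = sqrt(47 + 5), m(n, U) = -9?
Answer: -98953/29374065111 + 54*sqrt(13)/9791355037 ≈ -3.3488e-6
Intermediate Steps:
k = 2*sqrt(13) (k = sqrt(52) = 2*sqrt(13) ≈ 7.2111)
p = -486*sqrt(13) (p = -9*(-9*(-3))*2*sqrt(13) = -243*2*sqrt(13) = -486*sqrt(13) ≈ -1752.3)
1/(p - 296859) = 1/(-486*sqrt(13) - 296859) = 1/(-296859 - 486*sqrt(13))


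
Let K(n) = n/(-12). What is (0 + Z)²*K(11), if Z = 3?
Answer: -33/4 ≈ -8.2500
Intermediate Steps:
K(n) = -n/12 (K(n) = n*(-1/12) = -n/12)
(0 + Z)²*K(11) = (0 + 3)²*(-1/12*11) = 3²*(-11/12) = 9*(-11/12) = -33/4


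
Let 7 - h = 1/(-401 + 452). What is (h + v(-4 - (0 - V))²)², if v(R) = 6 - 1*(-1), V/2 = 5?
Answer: 8151025/2601 ≈ 3133.8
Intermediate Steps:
V = 10 (V = 2*5 = 10)
v(R) = 7 (v(R) = 6 + 1 = 7)
h = 356/51 (h = 7 - 1/(-401 + 452) = 7 - 1/51 = 356/51 ≈ 6.9804)
(h + v(-4 - (0 - V))²)² = (356/51 + 7²)² = (356/51 + 49)² = (2855/51)² = 8151025/2601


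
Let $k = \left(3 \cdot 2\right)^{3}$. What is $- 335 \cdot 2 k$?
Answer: $-144720$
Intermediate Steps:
$k = 216$ ($k = 6^{3} = 216$)
$- 335 \cdot 2 k = - 335 \cdot 2 \cdot 216 = \left(-335\right) 432 = -144720$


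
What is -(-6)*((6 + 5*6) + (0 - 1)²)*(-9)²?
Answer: 17982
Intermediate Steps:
-(-6)*((6 + 5*6) + (0 - 1)²)*(-9)² = -(-6)*((6 + 30) + (-1)²)*81 = -(-6)*(36 + 1)*81 = -(-6)*37*81 = -3*(-74)*81 = 222*81 = 17982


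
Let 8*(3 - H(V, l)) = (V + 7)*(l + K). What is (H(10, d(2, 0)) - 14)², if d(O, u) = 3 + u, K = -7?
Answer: 25/4 ≈ 6.2500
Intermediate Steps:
H(V, l) = 3 - (-7 + l)*(7 + V)/8 (H(V, l) = 3 - (V + 7)*(l - 7)/8 = 3 - (7 + V)*(-7 + l)/8 = 3 - (-7 + l)*(7 + V)/8)
(H(10, d(2, 0)) - 14)² = ((73/8 - 7*(3 + 0)/8 + (7/8)*10 - ⅛*10*(3 + 0)) - 14)² = ((73/8 - 7/8*3 + 35/4 - ⅛*10*3) - 14)² = ((73/8 - 21/8 + 35/4 - 15/4) - 14)² = (23/2 - 14)² = (-5/2)² = 25/4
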